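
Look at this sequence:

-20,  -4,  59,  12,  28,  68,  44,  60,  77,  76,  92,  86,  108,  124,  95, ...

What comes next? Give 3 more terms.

140, 156, 104

The slot pattern repeats as AAB (period 3), so there are 2 interleaved tracks.
Track A: -20, -4, 12, 28, 44, 60, 76, 92, 108, 124. Adding 16 each time.
Track B: 59, 68, 77, 86, 95. Adding 9 each time.
Position 16 falls in track A as its term 11, giving 140.
Term 17 comes from track A (its 12th entry): 156.
The 18th slot belongs to track B; its 6th term is 104.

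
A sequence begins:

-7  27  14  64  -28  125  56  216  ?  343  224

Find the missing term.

Odd-indexed and even-indexed terms follow separate rules.
Track A: -7, 14, -28, 56, ?, 224. Multiplying by -2 each time.
Track B: 27, 64, 125, 216, 343. The cubes 3³, 4³, 5³, ….
The gap is track A's term 5; the rule gives -112.

-112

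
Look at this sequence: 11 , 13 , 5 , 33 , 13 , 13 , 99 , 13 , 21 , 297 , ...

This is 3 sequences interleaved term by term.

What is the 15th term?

37

Taking every 3rd term gives 3 separate tracks.
Subsequence A: 11, 33, 99, 297 — a geometric progression (common ratio 3).
Subsequence B: 13, 13, 13 — the constant sequence 13.
Subsequence C: 5, 13, 21 — linear: a_n = -3 + 8·n.
Position 15 → subsequence C, term 5 = 37.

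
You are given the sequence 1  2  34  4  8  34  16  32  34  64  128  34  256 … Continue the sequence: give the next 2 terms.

The slot pattern repeats as AAB (period 3), so there are 2 interleaved tracks.
Subsequence A = 1, 2, 4, 8, 16, 32, 64, 128, 256: successive powers of 2.
Subsequence B = 34, 34, 34, 34: the constant sequence 34.
Position 14 → subsequence A, term 10 = 512.
The 15th slot belongs to subsequence B; its 5th term is 34.

512, 34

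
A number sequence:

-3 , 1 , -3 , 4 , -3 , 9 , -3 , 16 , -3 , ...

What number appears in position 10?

Split by position mod 2 into 2 tracks.
Subsequence A = -3, -3, -3, -3, -3: constant -3.
Subsequence B = 1, 4, 9, 16: the squares 1², 2², 3², ….
Term 10 comes from subsequence B (its 5th entry): 25.

25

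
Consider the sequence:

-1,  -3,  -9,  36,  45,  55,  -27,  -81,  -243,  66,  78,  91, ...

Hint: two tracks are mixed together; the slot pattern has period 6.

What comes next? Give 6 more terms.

The slot pattern repeats as AAABBB (period 6), so there are 2 interleaved tracks.
Subsequence A: -1, -3, -9, -27, -81, -243 (geometric, ×3 each step).
Subsequence B: 36, 45, 55, 66, 78, 91 (triangular numbers n(n+1)/2 for n = 8, 9, …).
The 13th slot belongs to subsequence A; its 7th term is -729.
Position 14 → subsequence A, term 8 = -2187.
The 15th slot belongs to subsequence A; its 9th term is -6561.
The 16th slot belongs to subsequence B; its 7th term is 105.
Position 17 → subsequence B, term 8 = 120.
Position 18 falls in subsequence B as its term 9, giving 136.

-729, -2187, -6561, 105, 120, 136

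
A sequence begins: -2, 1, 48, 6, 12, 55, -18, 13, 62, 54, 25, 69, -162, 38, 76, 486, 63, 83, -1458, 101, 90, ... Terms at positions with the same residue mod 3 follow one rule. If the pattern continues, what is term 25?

The terms cycle through 3 interleaved subsequences.
Stream A: -2, 6, -18, 54, -162, 486, -1458. Multiplying by -3 each time.
Stream B: 1, 12, 13, 25, 38, 63, 101. Each term equals the sum of the previous two.
Stream C: 48, 55, 62, 69, 76, 83, 90. Arithmetic with common difference +7.
Position 25 → stream A, term 9 = -13122.

-13122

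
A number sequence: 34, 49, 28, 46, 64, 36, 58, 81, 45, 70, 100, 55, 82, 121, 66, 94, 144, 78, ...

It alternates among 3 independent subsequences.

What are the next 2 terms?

106, 169

Read the sequence 3 terms at a time; column i is its own pattern.
Subsequence A: 34, 46, 58, 70, 82, 94 — adding 12 each time.
Subsequence B: 49, 64, 81, 100, 121, 144 — consecutive squares n² from n = 7.
Subsequence C: 28, 36, 45, 55, 66, 78 — triangular numbers n(n+1)/2 for n = 7, 8, ….
Position 19 → subsequence A, term 7 = 106.
Position 20 → subsequence B, term 7 = 169.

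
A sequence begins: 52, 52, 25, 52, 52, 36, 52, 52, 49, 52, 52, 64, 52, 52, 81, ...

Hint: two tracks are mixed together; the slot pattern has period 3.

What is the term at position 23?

52

Positions follow the repeating pattern AAB; grouping by letter gives 2 tracks.
Track A: 52, 52, 52, 52, 52, 52, 52, 52, 52, 52. Always 52.
Track B: 25, 36, 49, 64, 81. The squares 5², 6², 7², ….
Position 23 falls in track A as its term 16, giving 52.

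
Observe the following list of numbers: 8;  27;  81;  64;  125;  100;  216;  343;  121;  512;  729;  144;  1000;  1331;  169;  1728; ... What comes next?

2197

Positions follow the repeating pattern AAB; grouping by letter gives 2 tracks.
Subsequence A is 8, 27, 64, 125, 216, 343, 512, 729, 1000, 1331, 1728, which is perfect cubes starting at 2³.
Subsequence B is 81, 100, 121, 144, 169, which is perfect squares starting at 9².
Position 17 → subsequence A, term 12 = 2197.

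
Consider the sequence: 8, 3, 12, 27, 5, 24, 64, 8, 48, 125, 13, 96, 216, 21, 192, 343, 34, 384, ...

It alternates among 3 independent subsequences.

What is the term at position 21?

The terms cycle through 3 interleaved subsequences.
Track A is 8, 27, 64, 125, 216, 343, which is perfect cubes starting at 2³.
Track B is 3, 5, 8, 13, 21, 34, which is each term equals the sum of the previous two.
Track C is 12, 24, 48, 96, 192, 384, which is multiplying by 2 each time.
Position 21 → track C, term 7 = 768.

768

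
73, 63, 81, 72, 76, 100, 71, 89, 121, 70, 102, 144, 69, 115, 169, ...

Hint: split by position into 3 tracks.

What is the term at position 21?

Split by position mod 3: positions 1, 4, 7, … form one track, and each other residue class forms its own.
Stream A: 73, 72, 71, 70, 69. Arithmetic, step −1.
Stream B: 63, 76, 89, 102, 115. Linear: a_n = 50 + 13·n.
Stream C: 81, 100, 121, 144, 169. The squares 9², 10², 11², ….
Position 21 falls in stream C as its term 7, giving 225.

225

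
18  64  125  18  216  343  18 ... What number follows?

512

Reading positions in blocks of 3 reveals the pattern ABB — 2 tracks woven together.
Stream A: 18, 18, 18. Constant 18.
Stream B: 64, 125, 216, 343. Consecutive cubes n³ from n = 4.
Term 8 comes from stream B (its 5th entry): 512.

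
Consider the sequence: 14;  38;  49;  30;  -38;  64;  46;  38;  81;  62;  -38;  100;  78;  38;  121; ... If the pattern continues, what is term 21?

169

Read the sequence 3 terms at a time; column i is its own pattern.
Track A is 14, 30, 46, 62, 78, which is arithmetic with common difference +16.
Track B is 38, -38, 38, -38, 38, which is alternating ±38.
Track C is 49, 64, 81, 100, 121, which is the squares 7², 8², 9², ….
Position 21 falls in track C as its term 7, giving 169.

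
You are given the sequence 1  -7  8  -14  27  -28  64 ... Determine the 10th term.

-112

Odd-indexed and even-indexed terms follow separate rules.
Track A: 1, 8, 27, 64. Perfect cubes starting at 1³.
Track B: -7, -14, -28. Multiplying by 2 each time.
Position 10 → track B, term 5 = -112.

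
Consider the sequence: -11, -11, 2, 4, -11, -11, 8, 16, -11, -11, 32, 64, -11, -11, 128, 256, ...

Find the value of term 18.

-11

Reading positions in blocks of 4 reveals the pattern AABB — 2 tracks woven together.
Subsequence A: -11, -11, -11, -11, -11, -11, -11, -11 — always -11.
Subsequence B: 2, 4, 8, 16, 32, 64, 128, 256 — powers of 2.
The 18th slot belongs to subsequence A; its 10th term is -11.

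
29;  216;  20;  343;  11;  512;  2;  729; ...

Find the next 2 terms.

-7, 1000

Split by position mod 2 into 2 tracks.
Subsequence A is 29, 20, 11, 2, which is arithmetic with common difference −9.
Subsequence B is 216, 343, 512, 729, which is the cubes 6³, 7³, 8³, ….
Position 9 → subsequence A, term 5 = -7.
Position 10 falls in subsequence B as its term 5, giving 1000.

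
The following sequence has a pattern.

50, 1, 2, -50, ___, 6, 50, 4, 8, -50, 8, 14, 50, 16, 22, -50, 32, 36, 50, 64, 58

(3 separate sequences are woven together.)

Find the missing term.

2

Taking every 3rd term gives 3 separate tracks.
Subsequence A: 50, -50, 50, -50, 50, -50, 50 — oscillating between 50 and -50.
Subsequence B: 1, ?, 4, 8, 16, 32, 64 — powers of 2.
Subsequence C: 2, 6, 8, 14, 22, 36, 58 — Fibonacci-style (each term is the sum of the two before it).
Filling subsequence B at index 2 by its rule yields 2.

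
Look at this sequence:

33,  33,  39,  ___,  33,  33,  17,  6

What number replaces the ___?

The slot pattern repeats as AABB (period 4), so there are 2 interleaved tracks.
Track A: 33, 33, 33, 33. Always 33.
Track B: 39, ?, 17, 6. Linear: a_n = 50 − 11·n.
Filling track B at index 2 by its rule yields 28.

28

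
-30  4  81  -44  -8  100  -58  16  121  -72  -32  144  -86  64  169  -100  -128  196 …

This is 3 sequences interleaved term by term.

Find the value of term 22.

Split by position mod 3: positions 1, 4, 7, … form one track, and each other residue class forms its own.
Track A: -30, -44, -58, -72, -86, -100 — arithmetic with common difference −14.
Track B: 4, -8, 16, -32, 64, -128 — multiplying by -2 each time.
Track C: 81, 100, 121, 144, 169, 196 — consecutive squares n² from n = 9.
Position 22 → track A, term 8 = -128.

-128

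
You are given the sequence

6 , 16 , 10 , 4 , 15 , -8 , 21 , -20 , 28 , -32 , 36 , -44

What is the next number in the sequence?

Positions 1, 3, 5, … form one subsequence and positions 2, 4, 6, … form another.
Track A = 6, 10, 15, 21, 28, 36: triangular numbers n(n+1)/2 for n = 3, 4, ….
Track B = 16, 4, -8, -20, -32, -44: arithmetic, step −12.
Position 13 falls in track A as its term 7, giving 45.

45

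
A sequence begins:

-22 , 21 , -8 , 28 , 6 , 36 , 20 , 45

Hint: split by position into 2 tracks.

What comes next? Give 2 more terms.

34, 55

Odd-indexed and even-indexed terms follow separate rules.
Subsequence A = -22, -8, 6, 20: arithmetic with common difference +14.
Subsequence B = 21, 28, 36, 45: triangular numbers n(n+1)/2 for n = 6, 7, ….
Position 9 falls in subsequence A as its term 5, giving 34.
Position 10 falls in subsequence B as its term 5, giving 55.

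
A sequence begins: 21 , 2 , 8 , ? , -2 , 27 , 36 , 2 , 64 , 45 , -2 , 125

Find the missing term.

28

Read the sequence 3 terms at a time; column i is its own pattern.
Subsequence A is 21, ?, 36, 45, which is triangular numbers n(n+1)/2 for n = 6, 7, ….
Subsequence B is 2, -2, 2, -2, which is alternating ±2.
Subsequence C is 8, 27, 64, 125, which is perfect cubes starting at 2³.
Subsequence A's pattern makes the blank 28.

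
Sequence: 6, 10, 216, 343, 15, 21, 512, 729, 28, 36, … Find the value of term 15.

The slot pattern repeats as AABB (period 4), so there are 2 interleaved tracks.
Stream A: 6, 10, 15, 21, 28, 36. Triangular numbers starting at T_3.
Stream B: 216, 343, 512, 729. Consecutive cubes n³ from n = 6.
The 15th slot belongs to stream B; its 7th term is 1728.

1728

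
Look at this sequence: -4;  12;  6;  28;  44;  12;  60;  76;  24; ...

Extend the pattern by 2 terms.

The slot pattern repeats as AAB (period 3), so there are 2 interleaved tracks.
Track A is -4, 12, 28, 44, 60, 76, which is arithmetic with common difference +16.
Track B is 6, 12, 24, which is geometric, ×2 each step.
Term 10 comes from track A (its 7th entry): 92.
Term 11 comes from track A (its 8th entry): 108.

92, 108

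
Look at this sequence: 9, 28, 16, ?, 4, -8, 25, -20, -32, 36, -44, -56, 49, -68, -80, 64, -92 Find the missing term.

The slot pattern repeats as ABB (period 3), so there are 2 interleaved tracks.
Subsequence A = 9, ?, 25, 36, 49, 64: perfect squares starting at 3².
Subsequence B = 28, 16, 4, -8, -20, -32, -44, -56, -68, -80, -92: subtracting 12 each time.
The gap is subsequence A's term 2; the rule gives 16.

16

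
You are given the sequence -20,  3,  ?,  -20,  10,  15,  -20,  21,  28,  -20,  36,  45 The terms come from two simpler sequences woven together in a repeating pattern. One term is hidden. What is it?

6

Positions follow the repeating pattern ABB; grouping by letter gives 2 tracks.
Track A is -20, -20, -20, -20, which is the constant sequence -20.
Track B is 3, ?, 10, 15, 21, 28, 36, 45, which is triangular numbers n(n+1)/2 for n = 2, 3, ….
Filling track B at index 2 by its rule yields 6.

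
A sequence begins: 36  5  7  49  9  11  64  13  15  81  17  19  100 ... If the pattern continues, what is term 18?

27

The slot pattern repeats as ABB (period 3), so there are 2 interleaved tracks.
Subsequence A: 36, 49, 64, 81, 100 — consecutive squares n² from n = 6.
Subsequence B: 5, 7, 9, 11, 13, 15, 17, 19 — arithmetic with common difference +2.
Position 18 falls in subsequence B as its term 12, giving 27.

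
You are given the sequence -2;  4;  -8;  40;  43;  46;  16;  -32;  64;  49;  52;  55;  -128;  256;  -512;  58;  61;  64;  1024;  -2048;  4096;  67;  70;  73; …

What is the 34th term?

85

Positions follow the repeating pattern AAABBB; grouping by letter gives 2 tracks.
Track A: -2, 4, -8, 16, -32, 64, -128, 256, -512, 1024, -2048, 4096 (geometric with ratio -2).
Track B: 40, 43, 46, 49, 52, 55, 58, 61, 64, 67, 70, 73 (arithmetic with common difference +3).
Term 34 comes from track B (its 16th entry): 85.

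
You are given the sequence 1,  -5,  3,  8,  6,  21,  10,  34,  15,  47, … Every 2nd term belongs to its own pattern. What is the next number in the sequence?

21

Split by position mod 2 into 2 tracks.
Track A = 1, 3, 6, 10, 15: the triangular numbers T_1, T_2, ….
Track B = -5, 8, 21, 34, 47: linear: a_n = -18 + 13·n.
Term 11 comes from track A (its 6th entry): 21.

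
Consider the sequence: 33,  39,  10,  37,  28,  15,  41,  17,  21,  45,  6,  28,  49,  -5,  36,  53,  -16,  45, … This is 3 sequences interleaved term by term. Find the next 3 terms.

Read the sequence 3 terms at a time; column i is its own pattern.
Track A = 33, 37, 41, 45, 49, 53: adding 4 each time.
Track B = 39, 28, 17, 6, -5, -16: arithmetic, step −11.
Track C = 10, 15, 21, 28, 36, 45: triangular numbers n(n+1)/2 for n = 4, 5, ….
Position 19 → track A, term 7 = 57.
Position 20 falls in track B as its term 7, giving -27.
Position 21 → track C, term 7 = 55.

57, -27, 55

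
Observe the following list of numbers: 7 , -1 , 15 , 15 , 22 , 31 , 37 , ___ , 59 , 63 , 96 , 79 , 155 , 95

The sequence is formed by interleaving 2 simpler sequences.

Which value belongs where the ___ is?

Split by position mod 2 into 2 tracks.
Subsequence A is 7, 15, 22, 37, 59, 96, 155, which is Fibonacci-style (each term is the sum of the two before it).
Subsequence B is -1, 15, 31, ?, 63, 79, 95, which is arithmetic with common difference +16.
So the missing entry in subsequence B is 47.

47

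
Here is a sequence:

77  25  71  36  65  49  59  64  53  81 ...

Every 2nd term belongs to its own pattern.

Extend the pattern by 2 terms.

47, 100

Odd-indexed and even-indexed terms follow separate rules.
Subsequence A: 77, 71, 65, 59, 53 (arithmetic, step −6).
Subsequence B: 25, 36, 49, 64, 81 (the squares 5², 6², 7², …).
Term 11 comes from subsequence A (its 6th entry): 47.
The 12th slot belongs to subsequence B; its 6th term is 100.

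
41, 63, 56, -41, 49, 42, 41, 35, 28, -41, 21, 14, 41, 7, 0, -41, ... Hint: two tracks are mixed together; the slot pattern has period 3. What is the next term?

-7

The slot pattern repeats as ABB (period 3), so there are 2 interleaved tracks.
Stream A: 41, -41, 41, -41, 41, -41 — alternating ±41.
Stream B: 63, 56, 49, 42, 35, 28, 21, 14, 7, 0 — subtracting 7 each time.
Position 17 falls in stream B as its term 11, giving -7.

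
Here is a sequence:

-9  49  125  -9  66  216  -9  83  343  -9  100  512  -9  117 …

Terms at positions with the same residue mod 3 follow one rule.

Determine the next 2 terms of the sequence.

729, -9

Split by position mod 3 into 3 tracks.
Stream A is -9, -9, -9, -9, -9, which is always -9.
Stream B is 49, 66, 83, 100, 117, which is arithmetic with common difference +17.
Stream C is 125, 216, 343, 512, which is consecutive cubes n³ from n = 5.
Position 15 falls in stream C as its term 5, giving 729.
Position 16 → stream A, term 6 = -9.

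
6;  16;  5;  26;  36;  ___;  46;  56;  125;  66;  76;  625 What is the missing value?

25

Reading positions in blocks of 3 reveals the pattern AAB — 2 tracks woven together.
Track A = 6, 16, 26, 36, 46, 56, 66, 76: adding 10 each time.
Track B = 5, ?, 125, 625: successive powers of 5.
Track B's pattern makes the blank 25.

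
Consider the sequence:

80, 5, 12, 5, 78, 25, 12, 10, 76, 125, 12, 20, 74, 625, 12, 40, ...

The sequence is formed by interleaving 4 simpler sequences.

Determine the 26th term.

Split by position mod 4: positions 1, 5, 9, … form one track, and each other residue class forms its own.
Stream A = 80, 78, 76, 74: arithmetic with common difference −2.
Stream B = 5, 25, 125, 625: powers of 5.
Stream C = 12, 12, 12, 12: constant 12.
Stream D = 5, 10, 20, 40: a geometric progression (common ratio 2).
Position 26 falls in stream B as its term 7, giving 78125.

78125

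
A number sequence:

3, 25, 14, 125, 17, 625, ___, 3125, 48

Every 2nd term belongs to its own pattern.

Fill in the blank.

31

Positions 1, 3, 5, … form one subsequence and positions 2, 4, 6, … form another.
Track A: 3, 14, 17, ?, 48 (each term equals the sum of the previous two).
Track B: 25, 125, 625, 3125 (successive powers of 5).
Track A's pattern makes the blank 31.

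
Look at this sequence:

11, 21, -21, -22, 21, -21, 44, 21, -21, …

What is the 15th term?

Reading positions in blocks of 3 reveals the pattern ABB — 2 tracks woven together.
Subsequence A: 11, -22, 44 — geometric with ratio -2.
Subsequence B: 21, -21, 21, -21, 21, -21 — alternating ±21.
The 15th slot belongs to subsequence B; its 10th term is -21.

-21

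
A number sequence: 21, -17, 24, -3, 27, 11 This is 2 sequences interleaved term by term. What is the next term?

Split by position mod 2 into 2 tracks.
Subsequence A = 21, 24, 27: arithmetic, step +3.
Subsequence B = -17, -3, 11: arithmetic, step +14.
The 7th slot belongs to subsequence A; its 4th term is 30.

30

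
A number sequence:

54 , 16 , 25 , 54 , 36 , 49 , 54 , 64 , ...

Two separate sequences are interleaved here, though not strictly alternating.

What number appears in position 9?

Positions follow the repeating pattern ABB; grouping by letter gives 2 tracks.
Stream A: 54, 54, 54 — constant 54.
Stream B: 16, 25, 36, 49, 64 — consecutive squares n² from n = 4.
Position 9 falls in stream B as its term 6, giving 81.

81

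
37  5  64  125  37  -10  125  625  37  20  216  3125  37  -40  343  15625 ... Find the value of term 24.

390625

Read the sequence 4 terms at a time; column i is its own pattern.
Stream A = 37, 37, 37, 37: constant 37.
Stream B = 5, -10, 20, -40: multiplying by -2 each time.
Stream C = 64, 125, 216, 343: the cubes 4³, 5³, 6³, ….
Stream D = 125, 625, 3125, 15625: powers 5^3, 5^4, 5^5, ….
Term 24 comes from stream D (its 6th entry): 390625.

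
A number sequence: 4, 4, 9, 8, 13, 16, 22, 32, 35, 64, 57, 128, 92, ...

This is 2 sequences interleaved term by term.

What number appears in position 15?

The terms cycle through 2 interleaved subsequences.
Stream A = 4, 9, 13, 22, 35, 57, 92: Fibonacci-style (each term is the sum of the two before it).
Stream B = 4, 8, 16, 32, 64, 128: powers of 2.
The 15th slot belongs to stream A; its 8th term is 149.

149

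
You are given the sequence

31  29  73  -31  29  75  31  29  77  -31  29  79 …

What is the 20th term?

Split by position mod 3 into 3 tracks.
Track A = 31, -31, 31, -31: alternating ±31.
Track B = 29, 29, 29, 29: always 29.
Track C = 73, 75, 77, 79: adding 2 each time.
The 20th slot belongs to track B; its 7th term is 29.

29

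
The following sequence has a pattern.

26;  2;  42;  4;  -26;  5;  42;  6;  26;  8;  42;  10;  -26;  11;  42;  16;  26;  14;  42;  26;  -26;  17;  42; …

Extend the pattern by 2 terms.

Split by position mod 4 into 4 tracks.
Track A: 26, -26, 26, -26, 26, -26. The oscillation 26·(−1)^(n+1).
Track B: 2, 5, 8, 11, 14, 17. Arithmetic with common difference +3.
Track C: 42, 42, 42, 42, 42, 42. Always 42.
Track D: 4, 6, 10, 16, 26. Fibonacci-style (each term is the sum of the two before it).
The 24th slot belongs to track D; its 6th term is 42.
Position 25 → track A, term 7 = 26.

42, 26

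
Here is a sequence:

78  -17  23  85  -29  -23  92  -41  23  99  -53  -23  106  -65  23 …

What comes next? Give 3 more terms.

Read the sequence 3 terms at a time; column i is its own pattern.
Track A is 78, 85, 92, 99, 106, which is linear: a_n = 71 + 7·n.
Track B is -17, -29, -41, -53, -65, which is subtracting 12 each time.
Track C is 23, -23, 23, -23, 23, which is alternating ±23.
The 16th slot belongs to track A; its 6th term is 113.
Position 17 → track B, term 6 = -77.
Term 18 comes from track C (its 6th entry): -23.

113, -77, -23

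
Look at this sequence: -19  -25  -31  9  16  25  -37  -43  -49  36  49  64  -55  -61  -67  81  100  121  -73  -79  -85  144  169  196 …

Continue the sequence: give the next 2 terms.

-91, -97

Reading positions in blocks of 6 reveals the pattern AAABBB — 2 tracks woven together.
Track A: -19, -25, -31, -37, -43, -49, -55, -61, -67, -73, -79, -85 (arithmetic with common difference −6).
Track B: 9, 16, 25, 36, 49, 64, 81, 100, 121, 144, 169, 196 (perfect squares starting at 3²).
Position 25 → track A, term 13 = -91.
Position 26 → track A, term 14 = -97.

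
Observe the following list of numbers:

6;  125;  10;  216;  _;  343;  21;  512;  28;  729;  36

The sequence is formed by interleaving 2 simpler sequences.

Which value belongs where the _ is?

15

Odd-indexed and even-indexed terms follow separate rules.
Track A is 6, 10, ?, 21, 28, 36, which is triangular numbers n(n+1)/2 for n = 3, 4, ….
Track B is 125, 216, 343, 512, 729, which is consecutive cubes n³ from n = 5.
Filling track A at index 3 by its rule yields 15.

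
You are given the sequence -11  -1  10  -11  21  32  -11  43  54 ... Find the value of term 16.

Positions follow the repeating pattern ABB; grouping by letter gives 2 tracks.
Track A: -11, -11, -11. Constant -11.
Track B: -1, 10, 21, 32, 43, 54. Arithmetic, step +11.
Position 16 → track A, term 6 = -11.

-11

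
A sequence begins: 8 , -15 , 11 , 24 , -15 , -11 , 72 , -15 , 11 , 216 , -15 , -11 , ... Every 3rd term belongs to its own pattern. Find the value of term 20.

-15

Split by position mod 3: positions 1, 4, 7, … form one track, and each other residue class forms its own.
Track A: 8, 24, 72, 216 — multiplying by 3 each time.
Track B: -15, -15, -15, -15 — always -15.
Track C: 11, -11, 11, -11 — alternating ±11.
The 20th slot belongs to track B; its 7th term is -15.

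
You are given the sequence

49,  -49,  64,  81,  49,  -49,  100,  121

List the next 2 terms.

49, -49

Positions follow the repeating pattern AABB; grouping by letter gives 2 tracks.
Track A is 49, -49, 49, -49, which is oscillating between 49 and -49.
Track B is 64, 81, 100, 121, which is perfect squares starting at 8².
The 9th slot belongs to track A; its 5th term is 49.
Position 10 → track A, term 6 = -49.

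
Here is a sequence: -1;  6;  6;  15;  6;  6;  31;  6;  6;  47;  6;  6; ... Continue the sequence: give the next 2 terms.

Reading positions in blocks of 3 reveals the pattern ABB — 2 tracks woven together.
Track A: -1, 15, 31, 47 — arithmetic with common difference +16.
Track B: 6, 6, 6, 6, 6, 6, 6, 6 — the constant sequence 6.
Term 13 comes from track A (its 5th entry): 63.
Position 14 → track B, term 9 = 6.

63, 6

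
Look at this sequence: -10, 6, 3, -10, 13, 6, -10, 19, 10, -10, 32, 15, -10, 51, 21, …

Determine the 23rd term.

Split by position mod 3: positions 1, 4, 7, … form one track, and each other residue class forms its own.
Track A is -10, -10, -10, -10, -10, which is the constant sequence -10.
Track B is 6, 13, 19, 32, 51, which is Fibonacci-style (each term is the sum of the two before it).
Track C is 3, 6, 10, 15, 21, which is triangular numbers starting at T_2.
Term 23 comes from track B (its 8th entry): 217.

217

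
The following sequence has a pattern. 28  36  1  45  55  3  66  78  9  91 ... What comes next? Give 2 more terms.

Positions follow the repeating pattern AAB; grouping by letter gives 2 tracks.
Subsequence A: 28, 36, 45, 55, 66, 78, 91. Triangular numbers n(n+1)/2 for n = 7, 8, ….
Subsequence B: 1, 3, 9. Successive powers of 3.
Position 11 falls in subsequence A as its term 8, giving 105.
Position 12 → subsequence B, term 4 = 27.

105, 27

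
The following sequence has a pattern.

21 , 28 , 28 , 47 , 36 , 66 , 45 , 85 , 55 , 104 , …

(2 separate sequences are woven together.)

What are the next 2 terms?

66, 123

Positions 1, 3, 5, … form one subsequence and positions 2, 4, 6, … form another.
Subsequence A: 21, 28, 36, 45, 55. The triangular numbers T_6, T_7, ….
Subsequence B: 28, 47, 66, 85, 104. Linear: a_n = 9 + 19·n.
Position 11 → subsequence A, term 6 = 66.
Term 12 comes from subsequence B (its 6th entry): 123.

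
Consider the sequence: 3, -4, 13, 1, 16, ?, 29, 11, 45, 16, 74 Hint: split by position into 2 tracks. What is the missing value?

6

Taking every 2nd term gives 2 separate tracks.
Stream A = 3, 13, 16, 29, 45, 74: a Fibonacci-like recurrence a_n = a_{n-1} + a_{n-2}.
Stream B = -4, 1, ?, 11, 16: linear: a_n = -9 + 5·n.
Stream B's pattern makes the blank 6.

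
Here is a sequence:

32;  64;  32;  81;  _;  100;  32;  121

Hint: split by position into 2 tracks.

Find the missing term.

32

Split by position mod 2 into 2 tracks.
Stream A: 32, 32, ?, 32 — always 32.
Stream B: 64, 81, 100, 121 — perfect squares starting at 8².
Stream A's pattern makes the blank 32.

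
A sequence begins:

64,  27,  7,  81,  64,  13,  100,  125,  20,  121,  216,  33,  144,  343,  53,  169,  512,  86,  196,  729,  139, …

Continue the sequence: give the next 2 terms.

225, 1000

Taking every 3rd term gives 3 separate tracks.
Track A: 64, 81, 100, 121, 144, 169, 196 (perfect squares starting at 8²).
Track B: 27, 64, 125, 216, 343, 512, 729 (perfect cubes starting at 3³).
Track C: 7, 13, 20, 33, 53, 86, 139 (each term equals the sum of the previous two).
The 22nd slot belongs to track A; its 8th term is 225.
Position 23 → track B, term 8 = 1000.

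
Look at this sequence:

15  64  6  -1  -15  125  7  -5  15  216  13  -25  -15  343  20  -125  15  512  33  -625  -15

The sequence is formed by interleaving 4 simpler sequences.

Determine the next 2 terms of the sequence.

Split by position mod 4 into 4 tracks.
Track A: 15, -15, 15, -15, 15, -15 — alternating ±15.
Track B: 64, 125, 216, 343, 512 — the cubes 4³, 5³, 6³, ….
Track C: 6, 7, 13, 20, 33 — Fibonacci-style (each term is the sum of the two before it).
Track D: -1, -5, -25, -125, -625 — geometric, ×5 each step.
Position 22 falls in track B as its term 6, giving 729.
Term 23 comes from track C (its 6th entry): 53.

729, 53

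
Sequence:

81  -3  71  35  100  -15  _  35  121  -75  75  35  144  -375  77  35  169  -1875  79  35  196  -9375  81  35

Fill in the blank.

73

Split by position mod 4: positions 1, 5, 9, … form one track, and each other residue class forms its own.
Track A = 81, 100, 121, 144, 169, 196: the squares 9², 10², 11², ….
Track B = -3, -15, -75, -375, -1875, -9375: multiplying by 5 each time.
Track C = 71, ?, 75, 77, 79, 81: arithmetic with common difference +2.
Track D = 35, 35, 35, 35, 35, 35: constant 35.
So the missing entry in track C is 73.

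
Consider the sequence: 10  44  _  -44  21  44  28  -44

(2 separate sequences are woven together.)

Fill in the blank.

15

Odd-indexed and even-indexed terms follow separate rules.
Stream A: 10, ?, 21, 28. The triangular numbers T_4, T_5, ….
Stream B: 44, -44, 44, -44. Oscillating between 44 and -44.
Filling stream A at index 2 by its rule yields 15.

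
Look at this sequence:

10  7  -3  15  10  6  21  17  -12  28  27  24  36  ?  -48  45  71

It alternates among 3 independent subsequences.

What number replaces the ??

Split by position mod 3 into 3 tracks.
Track A: 10, 15, 21, 28, 36, 45 — triangular numbers n(n+1)/2 for n = 4, 5, ….
Track B: 7, 10, 17, 27, ?, 71 — a Fibonacci-like recurrence a_n = a_{n-1} + a_{n-2}.
Track C: -3, 6, -12, 24, -48 — geometric, ×-2 each step.
Track B's pattern makes the blank 44.

44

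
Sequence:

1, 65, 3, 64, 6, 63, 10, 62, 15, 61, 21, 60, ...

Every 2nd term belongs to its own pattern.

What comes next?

28

Positions 1, 3, 5, … form one subsequence and positions 2, 4, 6, … form another.
Track A: 1, 3, 6, 10, 15, 21. The triangular numbers T_1, T_2, ….
Track B: 65, 64, 63, 62, 61, 60. Arithmetic, step −1.
Term 13 comes from track A (its 7th entry): 28.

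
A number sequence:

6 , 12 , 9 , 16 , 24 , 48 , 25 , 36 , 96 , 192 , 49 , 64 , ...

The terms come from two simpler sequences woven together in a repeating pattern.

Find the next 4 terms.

384, 768, 81, 100

The slot pattern repeats as AABB (period 4), so there are 2 interleaved tracks.
Stream A = 6, 12, 24, 48, 96, 192: a geometric progression (common ratio 2).
Stream B = 9, 16, 25, 36, 49, 64: perfect squares starting at 3².
Term 13 comes from stream A (its 7th entry): 384.
Position 14 falls in stream A as its term 8, giving 768.
Term 15 comes from stream B (its 7th entry): 81.
Position 16 → stream B, term 8 = 100.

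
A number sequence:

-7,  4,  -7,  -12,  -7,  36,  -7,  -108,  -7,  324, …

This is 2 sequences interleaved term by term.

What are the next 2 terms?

-7, -972

The terms cycle through 2 interleaved subsequences.
Track A is -7, -7, -7, -7, -7, which is the constant sequence -7.
Track B is 4, -12, 36, -108, 324, which is geometric, ×-3 each step.
Position 11 falls in track A as its term 6, giving -7.
Term 12 comes from track B (its 6th entry): -972.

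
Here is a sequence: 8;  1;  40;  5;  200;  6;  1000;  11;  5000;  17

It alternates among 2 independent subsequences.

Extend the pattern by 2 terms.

25000, 28

Split by position mod 2 into 2 tracks.
Track A: 8, 40, 200, 1000, 5000. A geometric progression (common ratio 5).
Track B: 1, 5, 6, 11, 17. A Fibonacci-like recurrence a_n = a_{n-1} + a_{n-2}.
The 11th slot belongs to track A; its 6th term is 25000.
Position 12 falls in track B as its term 6, giving 28.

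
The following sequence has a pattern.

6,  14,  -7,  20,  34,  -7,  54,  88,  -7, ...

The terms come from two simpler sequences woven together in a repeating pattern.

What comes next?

142

The slot pattern repeats as AAB (period 3), so there are 2 interleaved tracks.
Track A: 6, 14, 20, 34, 54, 88 — Fibonacci-style (each term is the sum of the two before it).
Track B: -7, -7, -7 — constant -7.
Position 10 → track A, term 7 = 142.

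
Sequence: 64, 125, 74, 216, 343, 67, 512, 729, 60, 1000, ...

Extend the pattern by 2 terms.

1331, 53

The slot pattern repeats as AAB (period 3), so there are 2 interleaved tracks.
Track A is 64, 125, 216, 343, 512, 729, 1000, which is perfect cubes starting at 4³.
Track B is 74, 67, 60, which is arithmetic, step −7.
Term 11 comes from track A (its 8th entry): 1331.
Term 12 comes from track B (its 4th entry): 53.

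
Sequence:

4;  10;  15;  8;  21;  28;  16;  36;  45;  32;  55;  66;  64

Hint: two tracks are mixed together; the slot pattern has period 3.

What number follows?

78

Reading positions in blocks of 3 reveals the pattern ABB — 2 tracks woven together.
Track A: 4, 8, 16, 32, 64. Powers 2^2, 2^3, 2^4, ….
Track B: 10, 15, 21, 28, 36, 45, 55, 66. Triangular numbers starting at T_4.
Position 14 falls in track B as its term 9, giving 78.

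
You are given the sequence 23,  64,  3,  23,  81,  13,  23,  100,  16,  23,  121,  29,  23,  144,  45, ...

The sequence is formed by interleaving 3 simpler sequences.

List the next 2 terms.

23, 169

Split by position mod 3: positions 1, 4, 7, … form one track, and each other residue class forms its own.
Subsequence A: 23, 23, 23, 23, 23 (always 23).
Subsequence B: 64, 81, 100, 121, 144 (consecutive squares n² from n = 8).
Subsequence C: 3, 13, 16, 29, 45 (each term equals the sum of the previous two).
Position 16 → subsequence A, term 6 = 23.
Position 17 falls in subsequence B as its term 6, giving 169.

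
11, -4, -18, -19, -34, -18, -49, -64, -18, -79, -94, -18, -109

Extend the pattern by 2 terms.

Positions follow the repeating pattern AAB; grouping by letter gives 2 tracks.
Track A = 11, -4, -19, -34, -49, -64, -79, -94, -109: arithmetic, step −15.
Track B = -18, -18, -18, -18: the constant sequence -18.
Position 14 falls in track A as its term 10, giving -124.
Position 15 → track B, term 5 = -18.

-124, -18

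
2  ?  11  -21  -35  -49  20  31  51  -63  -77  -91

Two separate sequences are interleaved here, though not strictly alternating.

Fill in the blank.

9

The slot pattern repeats as AAABBB (period 6), so there are 2 interleaved tracks.
Stream A is 2, ?, 11, 20, 31, 51, which is each term equals the sum of the previous two.
Stream B is -21, -35, -49, -63, -77, -91, which is subtracting 14 each time.
So the missing entry in stream A is 9.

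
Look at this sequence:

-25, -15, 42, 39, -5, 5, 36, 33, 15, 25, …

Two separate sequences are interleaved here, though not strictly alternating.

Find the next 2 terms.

Reading positions in blocks of 4 reveals the pattern AABB — 2 tracks woven together.
Track A is -25, -15, -5, 5, 15, 25, which is arithmetic, step +10.
Track B is 42, 39, 36, 33, which is arithmetic with common difference −3.
Position 11 → track B, term 5 = 30.
The 12th slot belongs to track B; its 6th term is 27.

30, 27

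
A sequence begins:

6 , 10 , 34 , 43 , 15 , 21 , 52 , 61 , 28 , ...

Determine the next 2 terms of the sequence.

Positions follow the repeating pattern AABB; grouping by letter gives 2 tracks.
Subsequence A: 6, 10, 15, 21, 28. The triangular numbers T_3, T_4, ….
Subsequence B: 34, 43, 52, 61. Linear: a_n = 25 + 9·n.
Term 10 comes from subsequence A (its 6th entry): 36.
Position 11 falls in subsequence B as its term 5, giving 70.

36, 70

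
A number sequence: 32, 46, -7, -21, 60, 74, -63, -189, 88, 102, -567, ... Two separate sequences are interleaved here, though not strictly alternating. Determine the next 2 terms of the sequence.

Positions follow the repeating pattern AABB; grouping by letter gives 2 tracks.
Subsequence A: 32, 46, 60, 74, 88, 102 (arithmetic with common difference +14).
Subsequence B: -7, -21, -63, -189, -567 (a geometric progression (common ratio 3)).
The 12th slot belongs to subsequence B; its 6th term is -1701.
Position 13 falls in subsequence A as its term 7, giving 116.

-1701, 116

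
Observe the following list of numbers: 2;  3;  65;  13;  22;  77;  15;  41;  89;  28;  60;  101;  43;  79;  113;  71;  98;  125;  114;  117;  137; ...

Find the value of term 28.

484

Taking every 3rd term gives 3 separate tracks.
Stream A is 2, 13, 15, 28, 43, 71, 114, which is Fibonacci-style (each term is the sum of the two before it).
Stream B is 3, 22, 41, 60, 79, 98, 117, which is adding 19 each time.
Stream C is 65, 77, 89, 101, 113, 125, 137, which is linear: a_n = 53 + 12·n.
Term 28 comes from stream A (its 10th entry): 484.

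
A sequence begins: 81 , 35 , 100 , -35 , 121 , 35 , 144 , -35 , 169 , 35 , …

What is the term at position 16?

Taking every 2nd term gives 2 separate tracks.
Subsequence A: 81, 100, 121, 144, 169 (consecutive squares n² from n = 9).
Subsequence B: 35, -35, 35, -35, 35 (the oscillation 35·(−1)^(n+1)).
Position 16 falls in subsequence B as its term 8, giving -35.

-35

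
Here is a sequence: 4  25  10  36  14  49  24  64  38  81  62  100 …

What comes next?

100

Positions 1, 3, 5, … form one subsequence and positions 2, 4, 6, … form another.
Stream A = 4, 10, 14, 24, 38, 62: each term equals the sum of the previous two.
Stream B = 25, 36, 49, 64, 81, 100: the squares 5², 6², 7², ….
Position 13 → stream A, term 7 = 100.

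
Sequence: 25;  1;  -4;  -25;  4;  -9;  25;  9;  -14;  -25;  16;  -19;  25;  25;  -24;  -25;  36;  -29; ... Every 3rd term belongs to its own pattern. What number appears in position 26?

Split by position mod 3: positions 1, 4, 7, … form one track, and each other residue class forms its own.
Track A is 25, -25, 25, -25, 25, -25, which is alternating ±25.
Track B is 1, 4, 9, 16, 25, 36, which is consecutive squares n² from n = 1.
Track C is -4, -9, -14, -19, -24, -29, which is arithmetic with common difference −5.
Term 26 comes from track B (its 9th entry): 81.

81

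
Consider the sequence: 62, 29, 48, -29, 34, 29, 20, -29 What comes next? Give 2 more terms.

Split by position mod 2 into 2 tracks.
Track A: 62, 48, 34, 20 (arithmetic with common difference −14).
Track B: 29, -29, 29, -29 (the oscillation 29·(−1)^(n+1)).
Position 9 → track A, term 5 = 6.
Position 10 falls in track B as its term 5, giving 29.

6, 29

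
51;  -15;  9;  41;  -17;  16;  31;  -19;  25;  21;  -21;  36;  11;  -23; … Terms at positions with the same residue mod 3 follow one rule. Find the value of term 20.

-27

The terms cycle through 3 interleaved subsequences.
Subsequence A = 51, 41, 31, 21, 11: arithmetic, step −10.
Subsequence B = -15, -17, -19, -21, -23: arithmetic, step −2.
Subsequence C = 9, 16, 25, 36: perfect squares starting at 3².
Term 20 comes from subsequence B (its 7th entry): -27.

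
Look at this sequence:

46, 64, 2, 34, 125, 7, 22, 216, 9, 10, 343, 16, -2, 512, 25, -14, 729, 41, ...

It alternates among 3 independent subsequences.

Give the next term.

-26

Split by position mod 3 into 3 tracks.
Subsequence A: 46, 34, 22, 10, -2, -14. Arithmetic, step −12.
Subsequence B: 64, 125, 216, 343, 512, 729. Consecutive cubes n³ from n = 4.
Subsequence C: 2, 7, 9, 16, 25, 41. Fibonacci-style (each term is the sum of the two before it).
The 19th slot belongs to subsequence A; its 7th term is -26.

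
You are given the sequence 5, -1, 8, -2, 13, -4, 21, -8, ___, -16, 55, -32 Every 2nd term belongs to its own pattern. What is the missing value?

34

Positions 1, 3, 5, … form one subsequence and positions 2, 4, 6, … form another.
Track A: 5, 8, 13, 21, ?, 55 — a Fibonacci-like recurrence a_n = a_{n-1} + a_{n-2}.
Track B: -1, -2, -4, -8, -16, -32 — multiplying by 2 each time.
Filling track A at index 5 by its rule yields 34.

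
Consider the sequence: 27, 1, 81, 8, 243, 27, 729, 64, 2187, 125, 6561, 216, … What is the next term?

19683

Taking every 2nd term gives 2 separate tracks.
Subsequence A is 27, 81, 243, 729, 2187, 6561, which is powers of 3.
Subsequence B is 1, 8, 27, 64, 125, 216, which is perfect cubes starting at 1³.
Position 13 → subsequence A, term 7 = 19683.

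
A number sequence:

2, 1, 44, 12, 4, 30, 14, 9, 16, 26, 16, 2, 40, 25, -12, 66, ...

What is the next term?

36

Split by position mod 3 into 3 tracks.
Stream A = 2, 12, 14, 26, 40, 66: a Fibonacci-like recurrence a_n = a_{n-1} + a_{n-2}.
Stream B = 1, 4, 9, 16, 25: consecutive squares n² from n = 1.
Stream C = 44, 30, 16, 2, -12: linear: a_n = 58 − 14·n.
The 17th slot belongs to stream B; its 6th term is 36.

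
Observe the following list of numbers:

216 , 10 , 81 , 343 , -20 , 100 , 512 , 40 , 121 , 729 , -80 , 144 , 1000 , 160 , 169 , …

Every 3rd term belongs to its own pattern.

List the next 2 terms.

Taking every 3rd term gives 3 separate tracks.
Track A: 216, 343, 512, 729, 1000. Consecutive cubes n³ from n = 6.
Track B: 10, -20, 40, -80, 160. Multiplying by -2 each time.
Track C: 81, 100, 121, 144, 169. Consecutive squares n² from n = 9.
Term 16 comes from track A (its 6th entry): 1331.
Position 17 → track B, term 6 = -320.

1331, -320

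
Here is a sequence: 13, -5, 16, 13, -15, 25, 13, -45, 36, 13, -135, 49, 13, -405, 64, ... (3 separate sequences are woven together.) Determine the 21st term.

The terms cycle through 3 interleaved subsequences.
Track A = 13, 13, 13, 13, 13: always 13.
Track B = -5, -15, -45, -135, -405: geometric, ×3 each step.
Track C = 16, 25, 36, 49, 64: perfect squares starting at 4².
Term 21 comes from track C (its 7th entry): 100.

100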